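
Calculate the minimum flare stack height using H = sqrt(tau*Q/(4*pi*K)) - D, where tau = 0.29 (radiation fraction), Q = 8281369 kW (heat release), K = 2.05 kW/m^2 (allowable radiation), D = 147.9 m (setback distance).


tau*Q/(4*pi*K) = 0.29 * 8281369 / (4 * pi * 2.05) = 93225.9
sqrt(93225.9) = 305.329
H = 305.329 - 147.9 = 157.4

157.4 m


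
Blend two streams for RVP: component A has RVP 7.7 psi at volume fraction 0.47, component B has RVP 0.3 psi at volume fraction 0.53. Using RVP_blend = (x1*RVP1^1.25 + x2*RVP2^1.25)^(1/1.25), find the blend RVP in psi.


Chevron index: RVP_blend = (sum xi*RVPi^1.25)^(1/1.25)
RVP^1.25 terms: 0.47 * 7.7^1.25 + 0.53 * 0.3^1.25 = 6.1462
RVP_blend = 6.1462^(1/1.25) = 4.275

4.275 psi


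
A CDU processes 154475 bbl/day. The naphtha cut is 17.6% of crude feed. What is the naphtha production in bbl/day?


Crude throughput = 154475 bbl/day
Fraction yield = 17.6%
yield = throughput * fraction / 100
yield = 154475 * 17.6 / 100 = 27187.6

27187.6 bbl/day


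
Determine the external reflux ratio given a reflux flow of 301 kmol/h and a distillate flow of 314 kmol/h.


Reflux ratio definition: R = L / D (liquid returned / distillate withdrawn)
L = 301 kmol/h, D = 314 kmol/h
R = 301 / 314 = 0.9586

0.9586


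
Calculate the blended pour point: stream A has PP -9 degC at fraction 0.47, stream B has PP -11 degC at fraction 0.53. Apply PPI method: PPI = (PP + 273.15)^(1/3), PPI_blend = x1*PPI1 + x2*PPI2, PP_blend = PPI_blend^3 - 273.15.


PPI_1 = (-9 + 273.15)^(1/3) = 6.416283
PPI_2 = (-11 + 273.15)^(1/3) = 6.400049
PPI_blend = 0.47 * 6.416283 + 0.53 * 6.400049 = 6.407679
PP_blend = 6.407679^3 - 273.15 = 263.0887 - 273.15 = -10.06

-10.06 degC


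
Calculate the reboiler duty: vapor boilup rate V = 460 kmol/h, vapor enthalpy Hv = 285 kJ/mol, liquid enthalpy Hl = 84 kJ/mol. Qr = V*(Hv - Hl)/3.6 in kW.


Qr = 460 * (285 - 84) / 3.6 = 460 * 201 / 3.6 = 25680

25680 kW


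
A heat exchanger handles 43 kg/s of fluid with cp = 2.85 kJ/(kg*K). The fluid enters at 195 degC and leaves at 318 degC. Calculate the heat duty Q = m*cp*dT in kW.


Q = m_dot * cp * delta_T
delta_T = 318 - 195 = 123 K
Q = 43 * 2.85 * 123
= 122.55 * 123
= 15073.65 kW

15073.65 kW


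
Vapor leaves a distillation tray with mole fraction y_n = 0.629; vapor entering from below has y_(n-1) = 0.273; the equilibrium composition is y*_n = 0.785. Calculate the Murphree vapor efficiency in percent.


Murphree vapor efficiency: EMV = (y_n - y_(n-1)) / (y*_n - y_(n-1)) * 100
EMV = (0.629 - 0.273) / (0.785 - 0.273) * 100 = 0.356 / 0.512 * 100 = 69.53

69.53 %


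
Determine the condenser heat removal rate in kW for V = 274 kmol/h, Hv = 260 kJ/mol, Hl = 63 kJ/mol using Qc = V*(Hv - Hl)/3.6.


Qc = 274 * (260 - 63) / 3.6 = 274 * 197 / 3.6 = 14990

14990 kW


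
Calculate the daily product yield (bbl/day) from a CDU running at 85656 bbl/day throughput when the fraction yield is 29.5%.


Crude throughput = 85656 bbl/day
Fraction yield = 29.5%
yield = throughput * fraction / 100
yield = 85656 * 29.5 / 100 = 25268.52

25268.52 bbl/day


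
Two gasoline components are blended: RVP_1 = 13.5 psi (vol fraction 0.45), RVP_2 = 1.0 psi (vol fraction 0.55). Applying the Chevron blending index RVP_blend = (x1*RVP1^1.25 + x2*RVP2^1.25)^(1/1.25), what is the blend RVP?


Chevron index: RVP_blend = (sum xi*RVPi^1.25)^(1/1.25)
RVP^1.25 terms: 0.45 * 13.5^1.25 + 0.55 * 1.0^1.25 = 12.1947
RVP_blend = 12.1947^(1/1.25) = 7.395

7.395 psi


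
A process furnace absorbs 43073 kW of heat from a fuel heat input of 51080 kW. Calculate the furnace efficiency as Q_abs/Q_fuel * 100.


Furnace efficiency = Q_absorbed / Q_fuel * 100
= 43073 / 51080 * 100 = 84.32

84.32 %


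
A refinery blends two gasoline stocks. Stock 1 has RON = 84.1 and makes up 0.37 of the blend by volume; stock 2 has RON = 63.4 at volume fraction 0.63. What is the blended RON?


Linear blending: RON_blend = sum(vi * RONi)
Contribution 1: 0.37 * 84.1 = 31.117
Contribution 2: 0.63 * 63.4 = 39.942
RON_blend = 31.117 + 39.942 = 71.059

71.059


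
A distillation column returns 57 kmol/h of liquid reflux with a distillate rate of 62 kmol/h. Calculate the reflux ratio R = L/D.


Reflux ratio definition: R = L / D (liquid returned / distillate withdrawn)
L = 57 kmol/h, D = 62 kmol/h
R = 57 / 62 = 0.9194

0.9194


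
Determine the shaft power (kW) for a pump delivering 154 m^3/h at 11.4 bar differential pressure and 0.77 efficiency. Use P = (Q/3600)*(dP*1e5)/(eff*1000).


Q = 154 / 3600 = 0.0427778 m^3/s
P = 0.0427778 * (11.4 * 1e5) / 0.77 / 1000 = 63.33

63.33 kW


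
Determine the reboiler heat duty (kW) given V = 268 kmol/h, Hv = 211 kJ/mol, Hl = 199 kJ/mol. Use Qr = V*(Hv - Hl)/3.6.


Qr = 268 * (211 - 199) / 3.6 = 268 * 12 / 3.6 = 893.3

893.3 kW


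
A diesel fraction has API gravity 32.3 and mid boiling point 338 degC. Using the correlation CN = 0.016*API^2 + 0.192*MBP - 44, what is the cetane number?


CN = 0.016 * 32.3^2 + 0.192 * 338 - 44
CN = 16.69264 + 64.896 - 44 = 37.58864

37.58864


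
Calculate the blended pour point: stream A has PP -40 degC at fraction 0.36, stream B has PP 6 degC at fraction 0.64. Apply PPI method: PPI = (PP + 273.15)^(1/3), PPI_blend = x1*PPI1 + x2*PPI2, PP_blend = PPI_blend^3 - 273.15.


PPI_1 = (-40 + 273.15)^(1/3) = 6.15477
PPI_2 = (6 + 273.15)^(1/3) = 6.535506
PPI_blend = 0.36 * 6.15477 + 0.64 * 6.535506 = 6.398441
PP_blend = 6.398441^3 - 273.15 = 261.9525 - 273.15 = -11.2

-11.2 degC


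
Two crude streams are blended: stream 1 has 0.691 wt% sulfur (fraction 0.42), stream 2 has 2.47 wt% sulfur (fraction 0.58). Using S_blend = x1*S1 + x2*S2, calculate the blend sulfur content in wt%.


Linear sulfur blending: S_blend = x1*S1 + x2*S2
Contribution 1: 0.42 * 0.691 = 0.29022 wt%
Contribution 2: 0.58 * 2.47 = 1.4326 wt%
S_blend = 0.29022 + 1.4326 = 1.72282

1.72282 wt%


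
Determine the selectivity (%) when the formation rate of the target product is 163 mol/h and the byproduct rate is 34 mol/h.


Selectivity = desired / (desired + undesired) * 100
Total products = 163 + 34 = 197 mol/h
S = 163 / 197 * 100
= 0.8274 * 100
= 82.74 %

82.74 %


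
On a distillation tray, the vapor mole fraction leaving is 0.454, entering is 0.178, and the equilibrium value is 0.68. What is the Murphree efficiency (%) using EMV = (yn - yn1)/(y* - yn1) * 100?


Murphree vapor efficiency: EMV = (y_n - y_(n-1)) / (y*_n - y_(n-1)) * 100
EMV = (0.454 - 0.178) / (0.68 - 0.178) * 100 = 0.276 / 0.502 * 100 = 54.98

54.98 %


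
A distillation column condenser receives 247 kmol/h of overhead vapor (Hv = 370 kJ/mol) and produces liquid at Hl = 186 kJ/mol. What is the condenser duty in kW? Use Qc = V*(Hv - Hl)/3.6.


Qc = 247 * (370 - 186) / 3.6 = 247 * 184 / 3.6 = 12620

12620 kW


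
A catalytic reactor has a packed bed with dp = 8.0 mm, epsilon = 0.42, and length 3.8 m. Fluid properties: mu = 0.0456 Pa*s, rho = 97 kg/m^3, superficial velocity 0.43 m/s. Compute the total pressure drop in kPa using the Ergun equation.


dp = 8.0 mm = 0.008 m
Viscous term = 150*0.0456*0.43*(1-0.42)^2 / (0.008^2*0.42^3) = 208666
Inertial term = 1.75*97*0.43^2*(1-0.42) / (0.008*0.42^3) = 30714
dP/L = 208666 + 30714 = 239380 Pa/m
dP = 239380 * 3.8 / 1000 = 909.6 kPa

909.6 kPa


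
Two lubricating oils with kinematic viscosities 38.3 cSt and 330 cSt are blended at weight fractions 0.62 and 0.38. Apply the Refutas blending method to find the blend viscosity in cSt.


Refutas method: VBN_i = 14.534*ln(ln(visc_i + 0.8)) + 10.975, blended linearly by mass fraction; since VBN is linear in VBI_i = ln(ln(visc_i + 0.8)) and the fractions sum to 1, blend VBI directly: visc = exp(exp(VBI_blend)) - 0.8
VBI_1 = ln(ln(38.3 + 0.8)) = 1.29913
VBI_2 = ln(ln(330 + 0.8)) = 1.75812
VBI_blend = 0.62 * 1.29913 + 0.38 * 1.75812 = 1.47355
visc_blend = exp(exp(1.47355)) - 0.8 = 77.83

77.83 cSt


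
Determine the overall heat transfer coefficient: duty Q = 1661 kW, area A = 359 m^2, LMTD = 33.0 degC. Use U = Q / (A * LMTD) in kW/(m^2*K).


From Q = U*A*LMTD, U = Q / (A * LMTD)
U = 1661 / (359 * 33.0) = 1661 / 11847 = 0.1402

0.1402 kW/(m^2*K)


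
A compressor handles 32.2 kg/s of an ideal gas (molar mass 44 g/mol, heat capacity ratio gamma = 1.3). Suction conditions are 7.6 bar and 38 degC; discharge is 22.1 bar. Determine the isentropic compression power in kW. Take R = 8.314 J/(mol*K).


Isentropic work: W = m*(gamma/(gamma-1))*(R*T1/MW)*((P2/P1)^((gamma-1)/gamma) - 1)
T1 = 38 + 273.15 = 311.15 K
Pressure ratio = 22.1 / 7.6 = 2.90789
Exponent = (1.3 - 1)/1.3 = 0.230769
(P2/P1)^exp - 1 = 2.90789^0.230769 - 1 = 0.279321
W = 32.2 * 1.3 / 0.3 * 8.314 * 311.15 / 44 * 0.279321 = 2291

2291 kW


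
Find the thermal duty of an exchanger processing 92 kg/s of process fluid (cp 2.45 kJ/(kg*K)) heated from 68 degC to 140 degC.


Q = m_dot * cp * delta_T
delta_T = 140 - 68 = 72 K
Q = 92 * 2.45 * 72
= 225.4 * 72
= 16228.8 kW

16228.8 kW


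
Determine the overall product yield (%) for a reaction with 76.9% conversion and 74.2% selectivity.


Overall yield = conversion (%) * selectivity (%) / 100
Conversion = 76.9%, Selectivity = 74.2%
Y = 76.9 * 74.2 / 100
= 57.0598 %

57.0598 %


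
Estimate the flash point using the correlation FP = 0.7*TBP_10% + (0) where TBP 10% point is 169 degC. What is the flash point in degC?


FP = 0.7 * 169 + (0) = 118.3

118.3 degC


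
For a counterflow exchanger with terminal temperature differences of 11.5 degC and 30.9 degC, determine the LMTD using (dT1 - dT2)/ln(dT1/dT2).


LMTD = (dT1 - dT2) / ln(dT1/dT2)
= (11.5 - 30.9) / ln(11.5 / 30.9) = -19.4 / -0.988409 = 19.63

19.63 degC


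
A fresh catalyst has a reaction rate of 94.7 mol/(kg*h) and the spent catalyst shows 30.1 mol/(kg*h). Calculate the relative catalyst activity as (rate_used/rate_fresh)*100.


Activity (%) = (rate_used / rate_fresh) * 100
rate_used = 30.1, rate_fresh = 94.7
= (30.1 / 94.7) * 100
= 0.3178 * 100 = 31.78

31.78 %


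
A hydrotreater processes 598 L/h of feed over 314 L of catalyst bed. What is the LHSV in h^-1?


LHSV = volumetric feed rate / catalyst volume
= 598 L/h / 314 L
= 1.904 h^-1

1.904 h^-1


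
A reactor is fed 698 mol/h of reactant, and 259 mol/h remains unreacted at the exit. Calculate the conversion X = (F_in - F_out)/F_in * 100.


X = (F_in - F_out) / F_in * 100
Moles reacted = 698 - 259 = 439
X = 439 / 698 * 100
= 0.6289 * 100
= 62.89 %

62.89 %


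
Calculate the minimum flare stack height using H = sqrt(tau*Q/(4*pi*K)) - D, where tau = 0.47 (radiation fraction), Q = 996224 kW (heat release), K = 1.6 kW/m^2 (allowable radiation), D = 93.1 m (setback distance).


tau*Q/(4*pi*K) = 0.47 * 996224 / (4 * pi * 1.6) = 23287.6
sqrt(23287.6) = 152.603
H = 152.603 - 93.1 = 59.50

59.50 m


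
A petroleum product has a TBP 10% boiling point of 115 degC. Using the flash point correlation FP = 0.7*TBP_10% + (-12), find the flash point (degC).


FP = 0.7 * 115 + (-12) = 68.5

68.5 degC


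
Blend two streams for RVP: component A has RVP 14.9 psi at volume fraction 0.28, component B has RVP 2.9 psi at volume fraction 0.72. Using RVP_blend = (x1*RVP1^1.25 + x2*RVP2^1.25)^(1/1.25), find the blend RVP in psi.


Chevron index: RVP_blend = (sum xi*RVPi^1.25)^(1/1.25)
RVP^1.25 terms: 0.28 * 14.9^1.25 + 0.72 * 2.9^1.25 = 10.9215
RVP_blend = 10.9215^(1/1.25) = 6.771

6.771 psi


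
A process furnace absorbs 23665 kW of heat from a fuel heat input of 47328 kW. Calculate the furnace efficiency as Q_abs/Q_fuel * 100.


Furnace efficiency = Q_absorbed / Q_fuel * 100
= 23665 / 47328 * 100 = 50.00

50.00 %


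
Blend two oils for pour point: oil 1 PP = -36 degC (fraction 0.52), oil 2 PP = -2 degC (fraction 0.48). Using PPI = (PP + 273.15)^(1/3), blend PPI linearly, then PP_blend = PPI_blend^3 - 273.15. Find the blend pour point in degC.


PPI_1 = (-36 + 273.15)^(1/3) = 6.189768
PPI_2 = (-2 + 273.15)^(1/3) = 6.472467
PPI_blend = 0.52 * 6.189768 + 0.48 * 6.472467 = 6.325464
PP_blend = 6.325464^3 - 273.15 = 253.0913 - 273.15 = -20.06

-20.06 degC


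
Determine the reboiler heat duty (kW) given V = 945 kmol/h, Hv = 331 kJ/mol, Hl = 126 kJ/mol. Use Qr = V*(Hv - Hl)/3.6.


Qr = 945 * (331 - 126) / 3.6 = 945 * 205 / 3.6 = 53810

53810 kW


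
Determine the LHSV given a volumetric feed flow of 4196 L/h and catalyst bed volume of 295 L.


LHSV = volumetric feed rate / catalyst volume
= 4196 L/h / 295 L
= 14.22 h^-1

14.22 h^-1


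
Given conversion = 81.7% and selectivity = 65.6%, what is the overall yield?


Overall yield = conversion (%) * selectivity (%) / 100
Conversion = 81.7%, Selectivity = 65.6%
Y = 81.7 * 65.6 / 100
= 53.5952 %

53.5952 %


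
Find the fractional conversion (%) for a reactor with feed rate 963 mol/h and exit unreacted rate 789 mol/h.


X = (F_in - F_out) / F_in * 100
Moles reacted = 963 - 789 = 174
X = 174 / 963 * 100
= 0.1807 * 100
= 18.07 %

18.07 %


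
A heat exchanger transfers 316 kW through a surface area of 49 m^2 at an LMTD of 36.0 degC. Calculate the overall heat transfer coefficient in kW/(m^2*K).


From Q = U*A*LMTD, U = Q / (A * LMTD)
U = 316 / (49 * 36.0) = 316 / 1764 = 0.1791

0.1791 kW/(m^2*K)


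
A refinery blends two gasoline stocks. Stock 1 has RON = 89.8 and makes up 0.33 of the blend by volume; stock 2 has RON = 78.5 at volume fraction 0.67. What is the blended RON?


Linear blending: RON_blend = sum(vi * RONi)
Contribution 1: 0.33 * 89.8 = 29.634
Contribution 2: 0.67 * 78.5 = 52.595
RON_blend = 29.634 + 52.595 = 82.229

82.229


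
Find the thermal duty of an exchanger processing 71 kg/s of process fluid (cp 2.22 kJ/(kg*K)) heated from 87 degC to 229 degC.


Q = m_dot * cp * delta_T
delta_T = 229 - 87 = 142 K
Q = 71 * 2.22 * 142
= 157.62 * 142
= 22382.04 kW

22382.04 kW


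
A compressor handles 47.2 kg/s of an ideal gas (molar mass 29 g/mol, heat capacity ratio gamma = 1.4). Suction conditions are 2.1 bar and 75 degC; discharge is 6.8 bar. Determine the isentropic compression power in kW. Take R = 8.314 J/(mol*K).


Isentropic work: W = m*(gamma/(gamma-1))*(R*T1/MW)*((P2/P1)^((gamma-1)/gamma) - 1)
T1 = 75 + 273.15 = 348.15 K
Pressure ratio = 6.8 / 2.1 = 3.2381
Exponent = (1.4 - 1)/1.4 = 0.285714
(P2/P1)^exp - 1 = 3.2381^0.285714 - 1 = 0.398934
W = 47.2 * 1.4 / 0.4 * 8.314 * 348.15 / 29 * 0.398934 = 6578

6578 kW


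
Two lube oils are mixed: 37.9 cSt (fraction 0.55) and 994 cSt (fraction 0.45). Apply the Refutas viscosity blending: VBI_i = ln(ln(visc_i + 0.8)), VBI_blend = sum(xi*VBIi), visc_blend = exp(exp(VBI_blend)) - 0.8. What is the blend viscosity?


Refutas method: VBN_i = 14.534*ln(ln(visc_i + 0.8)) + 10.975, blended linearly by mass fraction; since VBN is linear in VBI_i = ln(ln(visc_i + 0.8)) and the fractions sum to 1, blend VBI directly: visc = exp(exp(VBI_blend)) - 0.8
VBI_1 = ln(ln(37.9 + 0.8)) = 1.29633
VBI_2 = ln(ln(994 + 0.8)) = 1.93189
VBI_blend = 0.55 * 1.29633 + 0.45 * 1.93189 = 1.58233
visc_blend = exp(exp(1.58233)) - 0.8 = 129.0

129.0 cSt


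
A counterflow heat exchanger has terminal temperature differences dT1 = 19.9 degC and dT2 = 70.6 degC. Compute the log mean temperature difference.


LMTD = (dT1 - dT2) / ln(dT1/dT2)
= (19.9 - 70.6) / ln(19.9 / 70.6) = -50.7 / -1.26631 = 40.04

40.04 degC


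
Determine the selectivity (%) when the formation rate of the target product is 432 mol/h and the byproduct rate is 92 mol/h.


Selectivity = desired / (desired + undesired) * 100
Total products = 432 + 92 = 524 mol/h
S = 432 / 524 * 100
= 0.8244 * 100
= 82.44 %

82.44 %


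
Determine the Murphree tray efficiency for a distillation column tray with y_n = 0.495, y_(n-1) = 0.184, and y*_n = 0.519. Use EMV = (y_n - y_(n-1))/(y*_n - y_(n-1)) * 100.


Murphree vapor efficiency: EMV = (y_n - y_(n-1)) / (y*_n - y_(n-1)) * 100
EMV = (0.495 - 0.184) / (0.519 - 0.184) * 100 = 0.311 / 0.335 * 100 = 92.84

92.84 %


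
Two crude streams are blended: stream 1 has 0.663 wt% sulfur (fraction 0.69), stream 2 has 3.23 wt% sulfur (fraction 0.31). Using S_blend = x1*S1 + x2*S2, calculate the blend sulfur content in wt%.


Linear sulfur blending: S_blend = x1*S1 + x2*S2
Contribution 1: 0.69 * 0.663 = 0.45747 wt%
Contribution 2: 0.31 * 3.23 = 1.0013 wt%
S_blend = 0.45747 + 1.0013 = 1.45877

1.45877 wt%


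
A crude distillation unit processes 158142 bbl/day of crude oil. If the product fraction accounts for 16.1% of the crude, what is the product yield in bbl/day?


Crude throughput = 158142 bbl/day
Fraction yield = 16.1%
yield = throughput * fraction / 100
yield = 158142 * 16.1 / 100 = 25460.862

25460.862 bbl/day


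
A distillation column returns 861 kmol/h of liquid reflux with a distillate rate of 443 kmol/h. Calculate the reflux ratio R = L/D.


Reflux ratio definition: R = L / D (liquid returned / distillate withdrawn)
L = 861 kmol/h, D = 443 kmol/h
R = 861 / 443 = 1.944

1.944


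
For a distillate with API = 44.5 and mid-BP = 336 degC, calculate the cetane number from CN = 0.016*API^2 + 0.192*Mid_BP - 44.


CN = 0.016 * 44.5^2 + 0.192 * 336 - 44
CN = 31.684 + 64.512 - 44 = 52.196

52.196


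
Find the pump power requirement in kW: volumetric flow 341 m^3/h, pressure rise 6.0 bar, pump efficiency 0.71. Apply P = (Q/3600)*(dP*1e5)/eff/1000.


Q = 341 / 3600 = 0.0947222 m^3/s
P = 0.0947222 * (6.0 * 1e5) / 0.71 / 1000 = 80.05

80.05 kW


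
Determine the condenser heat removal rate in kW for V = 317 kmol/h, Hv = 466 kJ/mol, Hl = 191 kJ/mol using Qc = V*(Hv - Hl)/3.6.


Qc = 317 * (466 - 191) / 3.6 = 317 * 275 / 3.6 = 24220

24220 kW


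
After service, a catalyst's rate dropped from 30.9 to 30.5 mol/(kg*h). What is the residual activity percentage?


Activity (%) = (rate_used / rate_fresh) * 100
rate_used = 30.5, rate_fresh = 30.9
= (30.5 / 30.9) * 100
= 0.9871 * 100 = 98.71

98.71 %


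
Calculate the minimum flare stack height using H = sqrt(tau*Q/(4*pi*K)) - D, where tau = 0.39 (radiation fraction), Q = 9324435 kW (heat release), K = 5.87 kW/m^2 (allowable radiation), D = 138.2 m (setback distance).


tau*Q/(4*pi*K) = 0.39 * 9324435 / (4 * pi * 5.87) = 49299.1
sqrt(49299.1) = 222.034
H = 222.034 - 138.2 = 83.83

83.83 m


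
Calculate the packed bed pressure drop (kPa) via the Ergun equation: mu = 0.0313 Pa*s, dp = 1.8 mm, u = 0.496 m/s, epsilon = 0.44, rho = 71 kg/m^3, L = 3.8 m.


dp = 1.8 mm = 0.0018 m
Viscous term = 150*0.0313*0.496*(1-0.44)^2 / (0.0018^2*0.44^3) = 2646000
Inertial term = 1.75*71*0.496^2*(1-0.44) / (0.0018*0.44^3) = 111639
dP/L = 2646000 + 111639 = 2757640 Pa/m
dP = 2757640 * 3.8 / 1000 = 10480 kPa

10480 kPa


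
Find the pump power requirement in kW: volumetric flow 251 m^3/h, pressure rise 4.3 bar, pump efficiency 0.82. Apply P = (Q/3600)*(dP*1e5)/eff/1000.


Q = 251 / 3600 = 0.0697222 m^3/s
P = 0.0697222 * (4.3 * 1e5) / 0.82 / 1000 = 36.56

36.56 kW


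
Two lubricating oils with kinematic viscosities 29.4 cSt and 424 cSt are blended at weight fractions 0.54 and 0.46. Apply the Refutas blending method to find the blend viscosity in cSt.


Refutas method: VBN_i = 14.534*ln(ln(visc_i + 0.8)) + 10.975, blended linearly by mass fraction; since VBN is linear in VBI_i = ln(ln(visc_i + 0.8)) and the fractions sum to 1, blend VBI directly: visc = exp(exp(VBI_blend)) - 0.8
VBI_1 = ln(ln(29.4 + 0.8)) = 1.22608
VBI_2 = ln(ln(424 + 0.8)) = 1.80033
VBI_blend = 0.54 * 1.22608 + 0.46 * 1.80033 = 1.49024
visc_blend = exp(exp(1.49024)) - 0.8 = 83.82

83.82 cSt


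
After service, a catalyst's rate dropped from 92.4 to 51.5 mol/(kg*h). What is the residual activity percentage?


Activity (%) = (rate_used / rate_fresh) * 100
rate_used = 51.5, rate_fresh = 92.4
= (51.5 / 92.4) * 100
= 0.5574 * 100 = 55.74

55.74 %


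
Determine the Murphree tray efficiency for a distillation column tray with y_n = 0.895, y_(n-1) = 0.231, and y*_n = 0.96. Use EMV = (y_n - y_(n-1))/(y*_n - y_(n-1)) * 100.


Murphree vapor efficiency: EMV = (y_n - y_(n-1)) / (y*_n - y_(n-1)) * 100
EMV = (0.895 - 0.231) / (0.96 - 0.231) * 100 = 0.664 / 0.729 * 100 = 91.08

91.08 %


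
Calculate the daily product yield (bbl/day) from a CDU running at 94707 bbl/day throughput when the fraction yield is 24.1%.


Crude throughput = 94707 bbl/day
Fraction yield = 24.1%
yield = throughput * fraction / 100
yield = 94707 * 24.1 / 100 = 22824.387

22824.387 bbl/day


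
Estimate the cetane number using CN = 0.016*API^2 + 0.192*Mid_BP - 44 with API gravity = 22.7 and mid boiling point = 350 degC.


CN = 0.016 * 22.7^2 + 0.192 * 350 - 44
CN = 8.24464 + 67.2 - 44 = 31.44464

31.44464


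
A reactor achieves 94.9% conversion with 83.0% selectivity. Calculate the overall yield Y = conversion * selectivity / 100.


Overall yield = conversion (%) * selectivity (%) / 100
Conversion = 94.9%, Selectivity = 83.0%
Y = 94.9 * 83.0 / 100
= 78.767 %

78.767 %


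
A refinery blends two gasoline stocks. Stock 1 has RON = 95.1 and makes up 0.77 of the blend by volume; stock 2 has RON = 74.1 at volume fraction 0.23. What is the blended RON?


Linear blending: RON_blend = sum(vi * RONi)
Contribution 1: 0.77 * 95.1 = 73.227
Contribution 2: 0.23 * 74.1 = 17.043
RON_blend = 73.227 + 17.043 = 90.27

90.27


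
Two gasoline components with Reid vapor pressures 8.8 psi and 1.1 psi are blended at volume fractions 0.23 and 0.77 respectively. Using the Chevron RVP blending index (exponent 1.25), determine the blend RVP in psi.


Chevron index: RVP_blend = (sum xi*RVPi^1.25)^(1/1.25)
RVP^1.25 terms: 0.23 * 8.8^1.25 + 0.77 * 1.1^1.25 = 4.35345
RVP_blend = 4.35345^(1/1.25) = 3.244

3.244 psi


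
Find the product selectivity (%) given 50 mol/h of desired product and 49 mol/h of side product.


Selectivity = desired / (desired + undesired) * 100
Total products = 50 + 49 = 99 mol/h
S = 50 / 99 * 100
= 0.5051 * 100
= 50.51 %

50.51 %


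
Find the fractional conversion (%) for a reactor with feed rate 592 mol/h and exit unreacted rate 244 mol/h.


X = (F_in - F_out) / F_in * 100
Moles reacted = 592 - 244 = 348
X = 348 / 592 * 100
= 0.5878 * 100
= 58.78 %

58.78 %


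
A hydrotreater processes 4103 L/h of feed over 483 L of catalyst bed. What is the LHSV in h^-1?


LHSV = volumetric feed rate / catalyst volume
= 4103 L/h / 483 L
= 8.495 h^-1

8.495 h^-1


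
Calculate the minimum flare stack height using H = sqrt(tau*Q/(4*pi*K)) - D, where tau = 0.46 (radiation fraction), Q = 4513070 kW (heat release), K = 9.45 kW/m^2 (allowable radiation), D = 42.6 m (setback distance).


tau*Q/(4*pi*K) = 0.46 * 4513070 / (4 * pi * 9.45) = 17481.9
sqrt(17481.9) = 132.219
H = 132.219 - 42.6 = 89.62

89.62 m


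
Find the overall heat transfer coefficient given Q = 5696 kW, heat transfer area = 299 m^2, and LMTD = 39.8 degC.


From Q = U*A*LMTD, U = Q / (A * LMTD)
U = 5696 / (299 * 39.8) = 5696 / 11900.2 = 0.4786

0.4786 kW/(m^2*K)


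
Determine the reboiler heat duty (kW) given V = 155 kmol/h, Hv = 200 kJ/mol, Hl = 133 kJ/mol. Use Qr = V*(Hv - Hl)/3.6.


Qr = 155 * (200 - 133) / 3.6 = 155 * 67 / 3.6 = 2885

2885 kW


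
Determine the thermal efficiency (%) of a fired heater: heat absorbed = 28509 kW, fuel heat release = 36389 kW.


Furnace efficiency = Q_absorbed / Q_fuel * 100
= 28509 / 36389 * 100 = 78.35

78.35 %


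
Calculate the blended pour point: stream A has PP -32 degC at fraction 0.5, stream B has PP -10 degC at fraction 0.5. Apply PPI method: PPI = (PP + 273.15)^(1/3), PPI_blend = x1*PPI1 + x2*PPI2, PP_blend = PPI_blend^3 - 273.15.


PPI_1 = (-32 + 273.15)^(1/3) = 6.224375
PPI_2 = (-10 + 273.15)^(1/3) = 6.408176
PPI_blend = 0.5 * 6.224375 + 0.5 * 6.408176 = 6.316275
PP_blend = 6.316275^3 - 273.15 = 251.9899 - 273.15 = -21.16

-21.16 degC


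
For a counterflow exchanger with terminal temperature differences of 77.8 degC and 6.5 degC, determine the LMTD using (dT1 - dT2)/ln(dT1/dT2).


LMTD = (dT1 - dT2) / ln(dT1/dT2)
= (77.8 - 6.5) / ln(77.8 / 6.5) = 71.3 / 2.48234 = 28.72

28.72 degC


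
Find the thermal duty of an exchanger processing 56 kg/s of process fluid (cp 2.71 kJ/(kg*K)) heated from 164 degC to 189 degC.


Q = m_dot * cp * delta_T
delta_T = 189 - 164 = 25 K
Q = 56 * 2.71 * 25
= 151.76 * 25
= 3794 kW

3794 kW


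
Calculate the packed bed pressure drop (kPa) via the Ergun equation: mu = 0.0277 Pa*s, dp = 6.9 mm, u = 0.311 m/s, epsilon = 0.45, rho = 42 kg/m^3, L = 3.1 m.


dp = 6.9 mm = 0.0069 m
Viscous term = 150*0.0277*0.311*(1-0.45)^2 / (0.0069^2*0.45^3) = 90099.2
Inertial term = 1.75*42*0.311^2*(1-0.45) / (0.0069*0.45^3) = 6218.48
dP/L = 90099.2 + 6218.48 = 96317.7 Pa/m
dP = 96317.7 * 3.1 / 1000 = 298.6 kPa

298.6 kPa


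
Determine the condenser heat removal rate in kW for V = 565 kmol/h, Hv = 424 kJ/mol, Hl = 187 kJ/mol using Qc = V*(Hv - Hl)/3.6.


Qc = 565 * (424 - 187) / 3.6 = 565 * 237 / 3.6 = 37200

37200 kW


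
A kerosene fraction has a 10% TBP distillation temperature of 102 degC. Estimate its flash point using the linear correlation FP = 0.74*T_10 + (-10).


FP = 0.74 * 102 + (-10) = 65.48

65.48 degC


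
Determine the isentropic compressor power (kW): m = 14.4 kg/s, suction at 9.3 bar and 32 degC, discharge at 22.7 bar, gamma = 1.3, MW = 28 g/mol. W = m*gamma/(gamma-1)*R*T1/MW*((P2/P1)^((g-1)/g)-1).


Isentropic work: W = m*(gamma/(gamma-1))*(R*T1/MW)*((P2/P1)^((gamma-1)/gamma) - 1)
T1 = 32 + 273.15 = 305.15 K
Pressure ratio = 22.7 / 9.3 = 2.44086
Exponent = (1.3 - 1)/1.3 = 0.230769
(P2/P1)^exp - 1 = 2.44086^0.230769 - 1 = 0.228663
W = 14.4 * 1.3 / 0.3 * 8.314 * 305.15 / 28 * 0.228663 = 1293

1293 kW


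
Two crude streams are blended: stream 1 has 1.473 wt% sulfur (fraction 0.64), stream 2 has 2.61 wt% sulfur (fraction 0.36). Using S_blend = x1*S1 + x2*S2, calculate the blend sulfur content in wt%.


Linear sulfur blending: S_blend = x1*S1 + x2*S2
Contribution 1: 0.64 * 1.473 = 0.94272 wt%
Contribution 2: 0.36 * 2.61 = 0.9396 wt%
S_blend = 0.94272 + 0.9396 = 1.88232

1.88232 wt%


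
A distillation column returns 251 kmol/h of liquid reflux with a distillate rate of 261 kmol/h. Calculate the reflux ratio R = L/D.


Reflux ratio definition: R = L / D (liquid returned / distillate withdrawn)
L = 251 kmol/h, D = 261 kmol/h
R = 251 / 261 = 0.9617

0.9617


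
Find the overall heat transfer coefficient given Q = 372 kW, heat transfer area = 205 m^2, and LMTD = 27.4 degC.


From Q = U*A*LMTD, U = Q / (A * LMTD)
U = 372 / (205 * 27.4) = 372 / 5617 = 0.06623

0.06623 kW/(m^2*K)


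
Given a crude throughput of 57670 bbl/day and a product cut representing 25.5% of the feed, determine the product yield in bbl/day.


Crude throughput = 57670 bbl/day
Fraction yield = 25.5%
yield = throughput * fraction / 100
yield = 57670 * 25.5 / 100 = 14705.85

14705.85 bbl/day


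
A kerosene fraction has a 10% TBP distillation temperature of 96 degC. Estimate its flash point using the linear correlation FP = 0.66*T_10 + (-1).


FP = 0.66 * 96 + (-1) = 62.36

62.36 degC


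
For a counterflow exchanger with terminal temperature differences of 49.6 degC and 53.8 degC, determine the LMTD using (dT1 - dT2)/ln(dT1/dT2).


LMTD = (dT1 - dT2) / ln(dT1/dT2)
= (49.6 - 53.8) / ln(49.6 / 53.8) = -4.2 / -0.0812826 = 51.67

51.67 degC


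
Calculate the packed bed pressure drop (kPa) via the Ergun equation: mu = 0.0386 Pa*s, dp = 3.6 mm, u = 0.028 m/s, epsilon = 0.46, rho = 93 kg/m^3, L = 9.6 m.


dp = 3.6 mm = 0.0036 m
Viscous term = 150*0.0386*0.028*(1-0.46)^2 / (0.0036^2*0.46^3) = 37475.3
Inertial term = 1.75*93*0.028^2*(1-0.46) / (0.0036*0.46^3) = 196.632
dP/L = 37475.3 + 196.632 = 37671.9 Pa/m
dP = 37671.9 * 9.6 / 1000 = 361.7 kPa

361.7 kPa


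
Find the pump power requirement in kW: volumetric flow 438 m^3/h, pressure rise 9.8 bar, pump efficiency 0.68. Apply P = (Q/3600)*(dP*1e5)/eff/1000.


Q = 438 / 3600 = 0.121667 m^3/s
P = 0.121667 * (9.8 * 1e5) / 0.68 / 1000 = 175.3

175.3 kW


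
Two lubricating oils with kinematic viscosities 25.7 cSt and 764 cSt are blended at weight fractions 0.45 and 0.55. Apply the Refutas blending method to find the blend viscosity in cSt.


Refutas method: VBN_i = 14.534*ln(ln(visc_i + 0.8)) + 10.975, blended linearly by mass fraction; since VBN is linear in VBI_i = ln(ln(visc_i + 0.8)) and the fractions sum to 1, blend VBI directly: visc = exp(exp(VBI_blend)) - 0.8
VBI_1 = ln(ln(25.7 + 0.8)) = 1.18697
VBI_2 = ln(ln(764 + 0.8)) = 1.89305
VBI_blend = 0.45 * 1.18697 + 0.55 * 1.89305 = 1.57531
visc_blend = exp(exp(1.57531)) - 0.8 = 124.7

124.7 cSt


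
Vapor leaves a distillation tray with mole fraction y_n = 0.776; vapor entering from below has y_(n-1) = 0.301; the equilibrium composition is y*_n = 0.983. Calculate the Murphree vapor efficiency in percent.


Murphree vapor efficiency: EMV = (y_n - y_(n-1)) / (y*_n - y_(n-1)) * 100
EMV = (0.776 - 0.301) / (0.983 - 0.301) * 100 = 0.475 / 0.682 * 100 = 69.65

69.65 %


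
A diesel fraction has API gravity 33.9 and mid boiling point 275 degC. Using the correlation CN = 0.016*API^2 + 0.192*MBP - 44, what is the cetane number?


CN = 0.016 * 33.9^2 + 0.192 * 275 - 44
CN = 18.38736 + 52.8 - 44 = 27.18736

27.18736


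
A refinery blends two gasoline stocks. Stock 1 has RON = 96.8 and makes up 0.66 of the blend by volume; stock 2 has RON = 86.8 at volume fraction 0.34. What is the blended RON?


Linear blending: RON_blend = sum(vi * RONi)
Contribution 1: 0.66 * 96.8 = 63.888
Contribution 2: 0.34 * 86.8 = 29.512
RON_blend = 63.888 + 29.512 = 93.4

93.4


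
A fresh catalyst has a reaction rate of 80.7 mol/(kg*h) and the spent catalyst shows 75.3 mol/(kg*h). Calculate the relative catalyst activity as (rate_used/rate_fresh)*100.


Activity (%) = (rate_used / rate_fresh) * 100
rate_used = 75.3, rate_fresh = 80.7
= (75.3 / 80.7) * 100
= 0.9331 * 100 = 93.31

93.31 %


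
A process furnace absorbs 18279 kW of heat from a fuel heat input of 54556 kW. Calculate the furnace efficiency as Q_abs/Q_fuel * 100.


Furnace efficiency = Q_absorbed / Q_fuel * 100
= 18279 / 54556 * 100 = 33.51

33.51 %


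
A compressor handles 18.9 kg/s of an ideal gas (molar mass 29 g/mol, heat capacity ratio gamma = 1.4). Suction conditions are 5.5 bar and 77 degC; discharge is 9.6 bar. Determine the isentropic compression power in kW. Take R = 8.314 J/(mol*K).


Isentropic work: W = m*(gamma/(gamma-1))*(R*T1/MW)*((P2/P1)^((gamma-1)/gamma) - 1)
T1 = 77 + 273.15 = 350.15 K
Pressure ratio = 9.6 / 5.5 = 1.74545
Exponent = (1.4 - 1)/1.4 = 0.285714
(P2/P1)^exp - 1 = 1.74545^0.285714 - 1 = 0.172509
W = 18.9 * 1.4 / 0.4 * 8.314 * 350.15 / 29 * 0.172509 = 1146

1146 kW


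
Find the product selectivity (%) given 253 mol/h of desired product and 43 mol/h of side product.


Selectivity = desired / (desired + undesired) * 100
Total products = 253 + 43 = 296 mol/h
S = 253 / 296 * 100
= 0.8547 * 100
= 85.47 %

85.47 %


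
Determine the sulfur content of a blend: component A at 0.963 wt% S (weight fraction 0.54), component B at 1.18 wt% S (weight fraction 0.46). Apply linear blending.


Linear sulfur blending: S_blend = x1*S1 + x2*S2
Contribution 1: 0.54 * 0.963 = 0.52002 wt%
Contribution 2: 0.46 * 1.18 = 0.5428 wt%
S_blend = 0.52002 + 0.5428 = 1.06282

1.06282 wt%


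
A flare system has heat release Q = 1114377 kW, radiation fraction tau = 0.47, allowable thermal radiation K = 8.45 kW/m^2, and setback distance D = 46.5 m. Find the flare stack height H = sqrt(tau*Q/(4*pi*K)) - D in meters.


tau*Q/(4*pi*K) = 0.47 * 1114377 / (4 * pi * 8.45) = 4932.46
sqrt(4932.46) = 70.2315
H = 70.2315 - 46.5 = 23.73

23.73 m


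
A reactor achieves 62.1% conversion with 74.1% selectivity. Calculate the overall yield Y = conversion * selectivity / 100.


Overall yield = conversion (%) * selectivity (%) / 100
Conversion = 62.1%, Selectivity = 74.1%
Y = 62.1 * 74.1 / 100
= 46.0161 %

46.0161 %


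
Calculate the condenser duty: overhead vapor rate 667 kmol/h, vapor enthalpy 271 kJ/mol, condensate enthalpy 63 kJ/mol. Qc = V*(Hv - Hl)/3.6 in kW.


Qc = 667 * (271 - 63) / 3.6 = 667 * 208 / 3.6 = 38540

38540 kW


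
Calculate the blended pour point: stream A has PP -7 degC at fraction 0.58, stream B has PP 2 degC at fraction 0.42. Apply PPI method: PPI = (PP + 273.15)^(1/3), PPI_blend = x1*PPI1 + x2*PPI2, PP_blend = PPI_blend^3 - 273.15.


PPI_1 = (-7 + 273.15)^(1/3) = 6.432436
PPI_2 = (2 + 273.15)^(1/3) = 6.504139
PPI_blend = 0.58 * 6.432436 + 0.42 * 6.504139 = 6.462551
PP_blend = 6.462551^3 - 273.15 = 269.9056 - 273.15 = -3.24

-3.24 degC


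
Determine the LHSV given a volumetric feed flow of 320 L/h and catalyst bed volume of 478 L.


LHSV = volumetric feed rate / catalyst volume
= 320 L/h / 478 L
= 0.6695 h^-1

0.6695 h^-1


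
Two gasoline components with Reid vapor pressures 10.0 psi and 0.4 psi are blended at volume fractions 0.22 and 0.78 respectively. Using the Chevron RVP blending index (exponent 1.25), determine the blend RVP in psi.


Chevron index: RVP_blend = (sum xi*RVPi^1.25)^(1/1.25)
RVP^1.25 terms: 0.22 * 10.0^1.25 + 0.78 * 0.4^1.25 = 4.16034
RVP_blend = 4.16034^(1/1.25) = 3.128

3.128 psi


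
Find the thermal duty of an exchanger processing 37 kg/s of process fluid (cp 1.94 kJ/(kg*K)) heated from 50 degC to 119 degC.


Q = m_dot * cp * delta_T
delta_T = 119 - 50 = 69 K
Q = 37 * 1.94 * 69
= 71.78 * 69
= 4952.82 kW

4952.82 kW


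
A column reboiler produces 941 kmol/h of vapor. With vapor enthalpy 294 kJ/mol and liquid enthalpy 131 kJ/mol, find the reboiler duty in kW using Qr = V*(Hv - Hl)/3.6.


Qr = 941 * (294 - 131) / 3.6 = 941 * 163 / 3.6 = 42610

42610 kW


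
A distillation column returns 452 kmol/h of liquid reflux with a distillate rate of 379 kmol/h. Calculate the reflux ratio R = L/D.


Reflux ratio definition: R = L / D (liquid returned / distillate withdrawn)
L = 452 kmol/h, D = 379 kmol/h
R = 452 / 379 = 1.193

1.193


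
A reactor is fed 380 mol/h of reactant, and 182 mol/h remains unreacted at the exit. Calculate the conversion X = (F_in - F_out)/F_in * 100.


X = (F_in - F_out) / F_in * 100
Moles reacted = 380 - 182 = 198
X = 198 / 380 * 100
= 0.5211 * 100
= 52.11 %

52.11 %


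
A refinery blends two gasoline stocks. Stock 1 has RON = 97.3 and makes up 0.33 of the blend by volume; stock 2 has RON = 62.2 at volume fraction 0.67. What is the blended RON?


Linear blending: RON_blend = sum(vi * RONi)
Contribution 1: 0.33 * 97.3 = 32.109
Contribution 2: 0.67 * 62.2 = 41.674
RON_blend = 32.109 + 41.674 = 73.783

73.783


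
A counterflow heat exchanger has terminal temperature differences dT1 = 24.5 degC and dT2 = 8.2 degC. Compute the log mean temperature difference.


LMTD = (dT1 - dT2) / ln(dT1/dT2)
= (24.5 - 8.2) / ln(24.5 / 8.2) = 16.3 / 1.09454 = 14.89

14.89 degC


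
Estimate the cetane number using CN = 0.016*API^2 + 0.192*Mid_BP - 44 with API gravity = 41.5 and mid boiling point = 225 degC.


CN = 0.016 * 41.5^2 + 0.192 * 225 - 44
CN = 27.556 + 43.2 - 44 = 26.756

26.756


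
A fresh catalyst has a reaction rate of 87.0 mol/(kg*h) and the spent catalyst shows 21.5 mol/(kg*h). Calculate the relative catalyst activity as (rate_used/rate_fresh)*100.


Activity (%) = (rate_used / rate_fresh) * 100
rate_used = 21.5, rate_fresh = 87.0
= (21.5 / 87.0) * 100
= 0.2471 * 100 = 24.71

24.71 %


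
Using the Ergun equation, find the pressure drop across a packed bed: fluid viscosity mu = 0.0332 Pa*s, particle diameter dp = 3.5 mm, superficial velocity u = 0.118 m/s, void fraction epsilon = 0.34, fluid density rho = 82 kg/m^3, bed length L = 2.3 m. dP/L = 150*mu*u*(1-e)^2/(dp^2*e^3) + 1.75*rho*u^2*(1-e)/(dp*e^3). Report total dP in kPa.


dp = 3.5 mm = 0.0035 m
Viscous term = 150*0.0332*0.118*(1-0.34)^2 / (0.0035^2*0.34^3) = 531651
Inertial term = 1.75*82*0.118^2*(1-0.34) / (0.0035*0.34^3) = 9586.39
dP/L = 531651 + 9586.39 = 541237 Pa/m
dP = 541237 * 2.3 / 1000 = 1245 kPa

1245 kPa


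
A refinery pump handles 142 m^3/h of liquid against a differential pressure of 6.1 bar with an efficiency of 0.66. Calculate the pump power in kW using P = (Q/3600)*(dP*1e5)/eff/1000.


Q = 142 / 3600 = 0.0394444 m^3/s
P = 0.0394444 * (6.1 * 1e5) / 0.66 / 1000 = 36.46

36.46 kW


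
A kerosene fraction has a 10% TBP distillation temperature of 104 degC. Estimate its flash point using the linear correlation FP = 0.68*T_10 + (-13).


FP = 0.68 * 104 + (-13) = 57.72

57.72 degC


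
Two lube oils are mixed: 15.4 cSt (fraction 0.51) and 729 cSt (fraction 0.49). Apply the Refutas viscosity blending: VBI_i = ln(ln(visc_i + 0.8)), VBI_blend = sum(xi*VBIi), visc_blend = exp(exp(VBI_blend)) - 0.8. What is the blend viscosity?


Refutas method: VBN_i = 14.534*ln(ln(visc_i + 0.8)) + 10.975, blended linearly by mass fraction; since VBN is linear in VBI_i = ln(ln(visc_i + 0.8)) and the fractions sum to 1, blend VBI directly: visc = exp(exp(VBI_blend)) - 0.8
VBI_1 = ln(ln(15.4 + 0.8)) = 1.02425
VBI_2 = ln(ln(729 + 0.8)) = 1.88597
VBI_blend = 0.51 * 1.02425 + 0.49 * 1.88597 = 1.44649
visc_blend = exp(exp(1.44649)) - 0.8 = 69.18

69.18 cSt


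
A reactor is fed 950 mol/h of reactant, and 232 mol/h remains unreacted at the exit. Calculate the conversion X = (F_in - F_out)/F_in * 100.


X = (F_in - F_out) / F_in * 100
Moles reacted = 950 - 232 = 718
X = 718 / 950 * 100
= 0.7558 * 100
= 75.58 %

75.58 %


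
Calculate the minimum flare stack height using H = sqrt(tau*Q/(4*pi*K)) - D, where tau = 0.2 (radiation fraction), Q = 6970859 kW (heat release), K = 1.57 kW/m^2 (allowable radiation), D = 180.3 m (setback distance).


tau*Q/(4*pi*K) = 0.2 * 6970859 / (4 * pi * 1.57) = 70665.4
sqrt(70665.4) = 265.83
H = 265.83 - 180.3 = 85.53

85.53 m


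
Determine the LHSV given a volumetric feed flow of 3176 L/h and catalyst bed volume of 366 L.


LHSV = volumetric feed rate / catalyst volume
= 3176 L/h / 366 L
= 8.678 h^-1

8.678 h^-1


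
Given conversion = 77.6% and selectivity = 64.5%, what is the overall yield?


Overall yield = conversion (%) * selectivity (%) / 100
Conversion = 77.6%, Selectivity = 64.5%
Y = 77.6 * 64.5 / 100
= 50.052 %

50.052 %


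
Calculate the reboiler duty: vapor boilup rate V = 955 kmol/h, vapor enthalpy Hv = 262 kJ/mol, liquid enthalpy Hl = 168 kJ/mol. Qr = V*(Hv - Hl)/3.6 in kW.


Qr = 955 * (262 - 168) / 3.6 = 955 * 94 / 3.6 = 24940

24940 kW


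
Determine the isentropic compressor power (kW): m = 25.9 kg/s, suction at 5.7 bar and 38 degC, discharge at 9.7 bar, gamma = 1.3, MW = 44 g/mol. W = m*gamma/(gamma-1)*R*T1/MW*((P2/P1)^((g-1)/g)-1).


Isentropic work: W = m*(gamma/(gamma-1))*(R*T1/MW)*((P2/P1)^((gamma-1)/gamma) - 1)
T1 = 38 + 273.15 = 311.15 K
Pressure ratio = 9.7 / 5.7 = 1.70175
Exponent = (1.3 - 1)/1.3 = 0.230769
(P2/P1)^exp - 1 = 1.70175^0.230769 - 1 = 0.130534
W = 25.9 * 1.3 / 0.3 * 8.314 * 311.15 / 44 * 0.130534 = 861.3

861.3 kW


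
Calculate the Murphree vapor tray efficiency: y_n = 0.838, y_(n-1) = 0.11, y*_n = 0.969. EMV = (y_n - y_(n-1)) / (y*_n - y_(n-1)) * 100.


Murphree vapor efficiency: EMV = (y_n - y_(n-1)) / (y*_n - y_(n-1)) * 100
EMV = (0.838 - 0.11) / (0.969 - 0.11) * 100 = 0.728 / 0.859 * 100 = 84.75

84.75 %


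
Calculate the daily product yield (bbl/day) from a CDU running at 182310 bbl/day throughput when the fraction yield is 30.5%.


Crude throughput = 182310 bbl/day
Fraction yield = 30.5%
yield = throughput * fraction / 100
yield = 182310 * 30.5 / 100 = 55604.55

55604.55 bbl/day


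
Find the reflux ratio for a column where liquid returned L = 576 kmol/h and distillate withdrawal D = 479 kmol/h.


Reflux ratio definition: R = L / D (liquid returned / distillate withdrawn)
L = 576 kmol/h, D = 479 kmol/h
R = 576 / 479 = 1.203

1.203


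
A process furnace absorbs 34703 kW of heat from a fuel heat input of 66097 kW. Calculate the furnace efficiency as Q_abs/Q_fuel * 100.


Furnace efficiency = Q_absorbed / Q_fuel * 100
= 34703 / 66097 * 100 = 52.50

52.50 %
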